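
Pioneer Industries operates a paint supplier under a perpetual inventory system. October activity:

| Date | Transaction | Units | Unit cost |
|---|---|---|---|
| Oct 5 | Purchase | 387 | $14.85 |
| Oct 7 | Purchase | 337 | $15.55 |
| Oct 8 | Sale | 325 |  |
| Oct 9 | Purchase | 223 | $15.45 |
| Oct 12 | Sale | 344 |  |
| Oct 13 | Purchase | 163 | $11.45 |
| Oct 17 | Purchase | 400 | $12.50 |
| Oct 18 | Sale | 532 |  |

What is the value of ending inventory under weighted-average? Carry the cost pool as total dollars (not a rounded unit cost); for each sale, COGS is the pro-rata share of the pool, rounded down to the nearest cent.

Ending inventory = $4,082.98

After Oct 5: 387 on hand, pool $5,746.95 (≈ $14.8500 each)
After Oct 7: 724 on hand, pool $10,987.30 (≈ $15.1758 each)
Oct 8, sell 325: 325/724 × $10,987.30 → $4,932.14
After Oct 9: 622 on hand, pool $9,500.51 (≈ $15.2741 each)
Oct 12, sell 344: 344/622 × $9,500.51 → $5,254.30
After Oct 13: 441 on hand, pool $6,112.56 (≈ $13.8607 each)
After Oct 17: 841 on hand, pool $11,112.56 (≈ $13.2135 each)
Oct 18, sell 532: 532/841 × $11,112.56 → $7,029.58
Total COGS = $4,932.14 + $5,254.30 + $7,029.58 = $17,216.02
Ending inventory (cost pool remaining) = $4,082.98
Check: goods available $21,299.00 = COGS $17,216.02 + ending $4,082.98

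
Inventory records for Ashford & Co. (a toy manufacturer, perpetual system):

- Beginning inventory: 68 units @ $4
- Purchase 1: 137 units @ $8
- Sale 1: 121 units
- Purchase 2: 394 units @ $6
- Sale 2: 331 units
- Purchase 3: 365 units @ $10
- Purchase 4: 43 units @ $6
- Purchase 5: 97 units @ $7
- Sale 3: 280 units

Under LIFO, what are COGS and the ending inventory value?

COGS = $5,291; ending inventory = $3,028

Sale 1 (121) [LIFO — newest first]: 121 @ $8 = $968
Sale 2 (331) [LIFO — newest first]: 331 @ $6 = $1,986
Sale 3 (280) [LIFO — newest first]: 97 @ $7 + 43 @ $6 + 140 @ $10 = $2,337
Total COGS = $968 + $1,986 + $2,337 = $5,291
Ending inventory: 68 @ $4 + 16 @ $8 + 63 @ $6 + 225 @ $10 = $3,028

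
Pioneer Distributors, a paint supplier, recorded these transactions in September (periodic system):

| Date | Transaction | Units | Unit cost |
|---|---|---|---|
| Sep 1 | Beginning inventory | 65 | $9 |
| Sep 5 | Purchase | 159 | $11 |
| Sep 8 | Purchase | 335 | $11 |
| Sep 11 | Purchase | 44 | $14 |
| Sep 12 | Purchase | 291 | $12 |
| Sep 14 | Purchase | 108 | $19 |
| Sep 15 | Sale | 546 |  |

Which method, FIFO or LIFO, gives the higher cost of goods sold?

FIFO COGS: 65 @ $9 + 159 @ $11 + 322 @ $11 = $5,876
LIFO COGS: 108 @ $19 + 291 @ $12 + 44 @ $14 + 103 @ $11 = $7,293

LIFO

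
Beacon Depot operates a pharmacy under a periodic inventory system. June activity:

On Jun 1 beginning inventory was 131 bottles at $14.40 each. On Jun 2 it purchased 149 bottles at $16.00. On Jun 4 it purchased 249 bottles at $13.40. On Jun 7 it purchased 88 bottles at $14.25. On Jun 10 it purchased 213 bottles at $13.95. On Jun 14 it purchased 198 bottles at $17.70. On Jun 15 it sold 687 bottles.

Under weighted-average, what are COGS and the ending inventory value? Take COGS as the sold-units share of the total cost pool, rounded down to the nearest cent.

COGS = $10,249.49; ending inventory = $5,087.46

Jun 15, sell 687: 687/1028 × $15,336.95 → $10,249.49
Ending inventory (cost pool remaining) = $5,087.46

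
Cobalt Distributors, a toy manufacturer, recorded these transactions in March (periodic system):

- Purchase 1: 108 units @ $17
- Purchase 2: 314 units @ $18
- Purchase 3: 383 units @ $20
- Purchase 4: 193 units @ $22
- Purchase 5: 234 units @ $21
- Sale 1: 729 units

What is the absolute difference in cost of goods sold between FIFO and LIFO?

FIFO COGS: 108 @ $17 + 314 @ $18 + 307 @ $20 = $13,628
LIFO COGS: 234 @ $21 + 193 @ $22 + 302 @ $20 = $15,200
Difference = |$13,628 − $15,200| = $1,572

$1,572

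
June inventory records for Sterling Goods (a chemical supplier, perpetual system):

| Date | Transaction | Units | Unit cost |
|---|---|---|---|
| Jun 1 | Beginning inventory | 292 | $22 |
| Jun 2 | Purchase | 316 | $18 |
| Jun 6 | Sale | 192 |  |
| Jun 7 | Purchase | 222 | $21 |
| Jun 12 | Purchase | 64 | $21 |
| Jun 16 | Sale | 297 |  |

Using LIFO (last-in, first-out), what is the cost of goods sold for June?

Jun 6, 192 sold [LIFO — newest first]: 192 @ $18 = $3,456
Jun 16, 297 sold [LIFO — newest first]: 64 @ $21 + 222 @ $21 + 11 @ $18 = $6,204
Total COGS = $3,456 + $6,204 = $9,660
Ending inventory: 292 @ $22 + 113 @ $18 = $8,458
Check: goods available $18,118 = COGS $9,660 + ending $8,458

COGS = $9,660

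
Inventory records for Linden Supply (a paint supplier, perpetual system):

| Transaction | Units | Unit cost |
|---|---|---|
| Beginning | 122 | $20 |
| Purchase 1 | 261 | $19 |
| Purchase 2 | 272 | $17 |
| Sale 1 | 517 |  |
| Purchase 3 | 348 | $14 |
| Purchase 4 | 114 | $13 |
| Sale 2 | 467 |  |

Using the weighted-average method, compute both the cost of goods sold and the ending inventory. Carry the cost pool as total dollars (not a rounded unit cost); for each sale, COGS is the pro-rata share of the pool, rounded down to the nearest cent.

After Beginning: 122 on hand, pool $2,440.00 (≈ $20.0000 each)
After Purchase 1: 383 on hand, pool $7,399.00 (≈ $19.3185 each)
After Purchase 2: 655 on hand, pool $12,023.00 (≈ $18.3557 each)
Sale 1, sell 517: 517/655 × $12,023.00 → $9,489.90
After Purchase 3: 486 on hand, pool $7,405.10 (≈ $15.2368 each)
After Purchase 4: 600 on hand, pool $8,887.10 (≈ $14.8118 each)
Sale 2, sell 467: 467/600 × $8,887.10 → $6,917.12
Total COGS = $9,489.90 + $6,917.12 = $16,407.02
Ending inventory (cost pool remaining) = $1,969.98

COGS = $16,407.02; ending inventory = $1,969.98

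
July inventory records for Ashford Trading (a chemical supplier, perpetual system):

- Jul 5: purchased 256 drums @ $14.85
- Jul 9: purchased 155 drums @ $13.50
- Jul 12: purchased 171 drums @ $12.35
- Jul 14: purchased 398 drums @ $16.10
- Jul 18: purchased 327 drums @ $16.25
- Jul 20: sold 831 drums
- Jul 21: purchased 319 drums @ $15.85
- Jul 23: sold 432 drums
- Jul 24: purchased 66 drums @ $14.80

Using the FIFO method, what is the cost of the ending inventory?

Jul 20, 831 sold [FIFO — oldest first]: 256 @ $14.85 + 155 @ $13.50 + 171 @ $12.35 + 249 @ $16.10 = $12,014.85
Jul 23, 432 sold [FIFO — oldest first]: 149 @ $16.10 + 283 @ $16.25 = $6,997.65
Total COGS = $12,014.85 + $6,997.65 = $19,012.50
Ending inventory: 44 @ $16.25 + 319 @ $15.85 + 66 @ $14.80 = $6,747.95

Ending inventory = $6,747.95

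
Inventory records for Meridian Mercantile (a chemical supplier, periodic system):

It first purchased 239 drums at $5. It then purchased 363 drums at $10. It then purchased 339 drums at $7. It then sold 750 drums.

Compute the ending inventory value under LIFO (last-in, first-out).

Ending inventory = $955

Sale 1 (750) [LIFO — newest first]: 339 @ $7 + 363 @ $10 + 48 @ $5 = $6,243
Ending inventory: 191 @ $5 = $955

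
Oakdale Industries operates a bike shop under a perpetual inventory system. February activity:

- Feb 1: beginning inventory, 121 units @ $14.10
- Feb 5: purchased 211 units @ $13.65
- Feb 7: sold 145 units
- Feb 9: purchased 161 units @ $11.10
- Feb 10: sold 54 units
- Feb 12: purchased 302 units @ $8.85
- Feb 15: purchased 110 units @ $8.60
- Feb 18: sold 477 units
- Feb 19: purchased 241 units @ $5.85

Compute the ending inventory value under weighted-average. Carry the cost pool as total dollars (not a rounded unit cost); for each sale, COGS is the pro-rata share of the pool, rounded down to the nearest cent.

After Feb 1: 121 on hand, pool $1,706.10 (≈ $14.1000 each)
After Feb 5: 332 on hand, pool $4,586.25 (≈ $13.8140 each)
Feb 7, sell 145: 145/332 × $4,586.25 → $2,003.03
After Feb 9: 348 on hand, pool $4,370.32 (≈ $12.5584 each)
Feb 10, sell 54: 54/348 × $4,370.32 → $678.15
After Feb 12: 596 on hand, pool $6,364.87 (≈ $10.6793 each)
After Feb 15: 706 on hand, pool $7,310.87 (≈ $10.3553 each)
Feb 18, sell 477: 477/706 × $7,310.87 → $4,939.49
After Feb 19: 470 on hand, pool $3,781.23 (≈ $8.0452 each)
Total COGS = $2,003.03 + $678.15 + $4,939.49 = $7,620.67
Ending inventory (cost pool remaining) = $3,781.23
Check: goods available $11,401.90 = COGS $7,620.67 + ending $3,781.23

Ending inventory = $3,781.23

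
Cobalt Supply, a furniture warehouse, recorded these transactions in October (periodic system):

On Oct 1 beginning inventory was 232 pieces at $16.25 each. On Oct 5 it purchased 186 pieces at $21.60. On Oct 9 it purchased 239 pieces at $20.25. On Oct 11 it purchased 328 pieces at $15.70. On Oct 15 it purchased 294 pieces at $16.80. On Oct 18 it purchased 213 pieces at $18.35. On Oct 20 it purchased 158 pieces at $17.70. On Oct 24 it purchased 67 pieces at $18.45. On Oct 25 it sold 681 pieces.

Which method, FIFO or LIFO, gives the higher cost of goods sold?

FIFO COGS: 232 @ $16.25 + 186 @ $21.60 + 239 @ $20.25 + 24 @ $15.70 = $13,004.15
LIFO COGS: 67 @ $18.45 + 158 @ $17.70 + 213 @ $18.35 + 243 @ $16.80 = $12,023.70

FIFO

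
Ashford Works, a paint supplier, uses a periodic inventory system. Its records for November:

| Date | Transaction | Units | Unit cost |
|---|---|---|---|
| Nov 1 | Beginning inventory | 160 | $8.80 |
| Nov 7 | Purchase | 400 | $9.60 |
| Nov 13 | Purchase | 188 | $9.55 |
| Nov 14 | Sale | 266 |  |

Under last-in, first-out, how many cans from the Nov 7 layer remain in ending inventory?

Nov 14, 266 sold [LIFO — newest first]: 188 @ $9.55 + 78 @ $9.60 = $2,544.20
Ending inventory: 160 @ $8.80 + 322 @ $9.60 = $4,499.20

322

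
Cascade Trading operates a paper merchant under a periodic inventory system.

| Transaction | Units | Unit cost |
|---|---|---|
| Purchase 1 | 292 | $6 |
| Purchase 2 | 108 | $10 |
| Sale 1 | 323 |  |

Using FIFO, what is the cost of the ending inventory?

Ending inventory = $770

Sale 1 (323) [FIFO — oldest first]: 292 @ $6 + 31 @ $10 = $2,062
Ending inventory: 77 @ $10 = $770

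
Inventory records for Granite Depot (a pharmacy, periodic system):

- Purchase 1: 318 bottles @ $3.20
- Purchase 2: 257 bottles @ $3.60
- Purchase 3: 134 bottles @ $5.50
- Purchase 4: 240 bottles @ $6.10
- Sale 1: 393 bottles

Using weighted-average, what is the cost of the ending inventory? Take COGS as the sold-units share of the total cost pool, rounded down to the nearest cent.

Ending inventory = $2,427.77

Sale 1, sell 393: 393/949 × $4,143.80 → $1,716.03
Ending inventory (cost pool remaining) = $2,427.77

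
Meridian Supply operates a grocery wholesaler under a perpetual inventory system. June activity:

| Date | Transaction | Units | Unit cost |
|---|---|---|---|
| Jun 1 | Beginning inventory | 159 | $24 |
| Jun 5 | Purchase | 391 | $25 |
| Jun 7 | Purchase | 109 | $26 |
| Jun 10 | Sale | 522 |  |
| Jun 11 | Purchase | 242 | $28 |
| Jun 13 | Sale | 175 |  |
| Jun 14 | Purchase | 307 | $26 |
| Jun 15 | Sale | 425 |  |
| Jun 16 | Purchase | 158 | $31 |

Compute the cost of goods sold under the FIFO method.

COGS = $28,947

Jun 10, 522 sold [FIFO — oldest first]: 159 @ $24 + 363 @ $25 = $12,891
Jun 13, 175 sold [FIFO — oldest first]: 28 @ $25 + 109 @ $26 + 38 @ $28 = $4,598
Jun 15, 425 sold [FIFO — oldest first]: 204 @ $28 + 221 @ $26 = $11,458
Total COGS = $12,891 + $4,598 + $11,458 = $28,947
Ending inventory: 86 @ $26 + 158 @ $31 = $7,134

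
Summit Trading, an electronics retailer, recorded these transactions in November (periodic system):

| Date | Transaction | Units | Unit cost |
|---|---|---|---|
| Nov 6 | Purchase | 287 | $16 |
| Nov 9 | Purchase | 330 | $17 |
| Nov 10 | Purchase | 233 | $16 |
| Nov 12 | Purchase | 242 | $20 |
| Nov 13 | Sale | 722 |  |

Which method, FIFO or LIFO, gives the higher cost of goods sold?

LIFO

FIFO COGS: 287 @ $16 + 330 @ $17 + 105 @ $16 = $11,882
LIFO COGS: 242 @ $20 + 233 @ $16 + 247 @ $17 = $12,767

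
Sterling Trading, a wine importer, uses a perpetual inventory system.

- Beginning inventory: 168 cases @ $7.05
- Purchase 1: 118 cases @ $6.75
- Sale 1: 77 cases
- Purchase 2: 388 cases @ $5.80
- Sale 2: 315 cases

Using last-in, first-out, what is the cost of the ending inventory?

Ending inventory = $1,884.55

Sale 1 (77) [LIFO — newest first]: 77 @ $6.75 = $519.75
Sale 2 (315) [LIFO — newest first]: 315 @ $5.80 = $1,827.00
Total COGS = $519.75 + $1,827.00 = $2,346.75
Ending inventory: 168 @ $7.05 + 41 @ $6.75 + 73 @ $5.80 = $1,884.55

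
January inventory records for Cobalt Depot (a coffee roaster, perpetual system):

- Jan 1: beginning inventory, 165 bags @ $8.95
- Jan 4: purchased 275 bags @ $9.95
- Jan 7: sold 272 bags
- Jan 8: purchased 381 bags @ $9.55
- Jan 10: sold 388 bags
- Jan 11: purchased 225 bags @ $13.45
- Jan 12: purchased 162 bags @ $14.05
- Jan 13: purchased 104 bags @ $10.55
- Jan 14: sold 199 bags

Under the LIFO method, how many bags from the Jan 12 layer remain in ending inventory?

Jan 7, 272 sold [LIFO — newest first]: 272 @ $9.95 = $2,706.40
Jan 10, 388 sold [LIFO — newest first]: 381 @ $9.55 + 3 @ $9.95 + 4 @ $8.95 = $3,704.20
Jan 14, 199 sold [LIFO — newest first]: 104 @ $10.55 + 95 @ $14.05 = $2,431.95
Total COGS = $2,706.40 + $3,704.20 + $2,431.95 = $8,842.55
Ending inventory: 161 @ $8.95 + 225 @ $13.45 + 67 @ $14.05 = $5,408.55

67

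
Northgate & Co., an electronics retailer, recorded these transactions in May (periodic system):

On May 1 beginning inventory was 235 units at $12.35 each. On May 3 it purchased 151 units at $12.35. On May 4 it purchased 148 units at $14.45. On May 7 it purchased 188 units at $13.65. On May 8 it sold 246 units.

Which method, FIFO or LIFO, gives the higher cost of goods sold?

FIFO COGS: 235 @ $12.35 + 11 @ $12.35 = $3,038.10
LIFO COGS: 188 @ $13.65 + 58 @ $14.45 = $3,404.30

LIFO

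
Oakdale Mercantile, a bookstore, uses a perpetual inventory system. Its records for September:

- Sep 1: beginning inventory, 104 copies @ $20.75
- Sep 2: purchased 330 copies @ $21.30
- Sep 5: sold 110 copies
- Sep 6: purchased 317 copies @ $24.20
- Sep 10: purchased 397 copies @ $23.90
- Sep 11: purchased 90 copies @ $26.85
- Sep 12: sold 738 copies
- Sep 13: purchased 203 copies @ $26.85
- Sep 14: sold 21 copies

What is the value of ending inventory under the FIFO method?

Ending inventory = $14,535.15

Sep 5, 110 sold [FIFO — oldest first]: 104 @ $20.75 + 6 @ $21.30 = $2,285.80
Sep 12, 738 sold [FIFO — oldest first]: 324 @ $21.30 + 317 @ $24.20 + 97 @ $23.90 = $16,890.90
Sep 14, 21 sold [FIFO — oldest first]: 21 @ $23.90 = $501.90
Total COGS = $2,285.80 + $16,890.90 + $501.90 = $19,678.60
Ending inventory: 279 @ $23.90 + 90 @ $26.85 + 203 @ $26.85 = $14,535.15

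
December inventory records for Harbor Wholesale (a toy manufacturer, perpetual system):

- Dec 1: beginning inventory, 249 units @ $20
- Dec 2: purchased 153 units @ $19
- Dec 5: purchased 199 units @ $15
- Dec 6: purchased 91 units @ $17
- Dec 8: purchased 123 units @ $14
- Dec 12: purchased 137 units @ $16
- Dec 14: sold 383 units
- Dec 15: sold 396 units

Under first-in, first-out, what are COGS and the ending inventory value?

COGS = $13,637; ending inventory = $2,696

Dec 14, 383 sold [FIFO — oldest first]: 249 @ $20 + 134 @ $19 = $7,526
Dec 15, 396 sold [FIFO — oldest first]: 19 @ $19 + 199 @ $15 + 91 @ $17 + 87 @ $14 = $6,111
Total COGS = $7,526 + $6,111 = $13,637
Ending inventory: 36 @ $14 + 137 @ $16 = $2,696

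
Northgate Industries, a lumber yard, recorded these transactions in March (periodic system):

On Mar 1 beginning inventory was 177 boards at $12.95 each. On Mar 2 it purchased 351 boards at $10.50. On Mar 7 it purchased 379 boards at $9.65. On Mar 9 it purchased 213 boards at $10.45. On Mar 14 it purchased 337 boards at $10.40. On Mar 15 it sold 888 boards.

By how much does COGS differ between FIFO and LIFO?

FIFO COGS: 177 @ $12.95 + 351 @ $10.50 + 360 @ $9.65 = $9,451.65
LIFO COGS: 337 @ $10.40 + 213 @ $10.45 + 338 @ $9.65 = $8,992.35
Difference = |$9,451.65 − $8,992.35| = $459.30

$459.30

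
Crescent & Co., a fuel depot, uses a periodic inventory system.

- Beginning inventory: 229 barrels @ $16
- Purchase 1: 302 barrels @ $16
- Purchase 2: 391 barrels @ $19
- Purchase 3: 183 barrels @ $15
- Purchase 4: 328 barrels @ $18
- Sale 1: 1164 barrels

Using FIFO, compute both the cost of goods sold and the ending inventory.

COGS = $19,732; ending inventory = $4,842

Sale 1 (1164) [FIFO — oldest first]: 229 @ $16 + 302 @ $16 + 391 @ $19 + 183 @ $15 + 59 @ $18 = $19,732
Ending inventory: 269 @ $18 = $4,842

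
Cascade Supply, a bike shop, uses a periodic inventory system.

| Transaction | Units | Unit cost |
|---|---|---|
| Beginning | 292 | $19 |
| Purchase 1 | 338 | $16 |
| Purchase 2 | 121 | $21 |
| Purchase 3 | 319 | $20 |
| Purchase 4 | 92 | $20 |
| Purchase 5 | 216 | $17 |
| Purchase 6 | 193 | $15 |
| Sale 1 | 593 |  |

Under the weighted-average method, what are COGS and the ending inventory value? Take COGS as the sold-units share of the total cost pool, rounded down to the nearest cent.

Sale 1, sell 593: 593/1571 × $28,284.00 → $10,676.26
Ending inventory (cost pool remaining) = $17,607.74

COGS = $10,676.26; ending inventory = $17,607.74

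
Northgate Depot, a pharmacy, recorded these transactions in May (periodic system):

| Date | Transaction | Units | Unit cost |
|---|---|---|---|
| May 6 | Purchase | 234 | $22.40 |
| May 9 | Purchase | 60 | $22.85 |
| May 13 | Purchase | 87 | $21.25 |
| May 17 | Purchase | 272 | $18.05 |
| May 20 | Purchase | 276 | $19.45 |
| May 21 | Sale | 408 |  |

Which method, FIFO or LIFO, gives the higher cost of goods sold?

FIFO

FIFO COGS: 234 @ $22.40 + 60 @ $22.85 + 87 @ $21.25 + 27 @ $18.05 = $8,948.70
LIFO COGS: 276 @ $19.45 + 132 @ $18.05 = $7,750.80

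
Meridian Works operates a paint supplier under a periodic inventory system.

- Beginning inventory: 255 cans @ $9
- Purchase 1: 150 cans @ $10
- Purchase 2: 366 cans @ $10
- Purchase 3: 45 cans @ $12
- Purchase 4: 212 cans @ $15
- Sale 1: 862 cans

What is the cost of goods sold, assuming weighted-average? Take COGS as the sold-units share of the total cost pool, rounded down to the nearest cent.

Sale 1, sell 862: 862/1028 × $11,175.00 → $9,370.47
Ending inventory (cost pool remaining) = $1,804.53

COGS = $9,370.47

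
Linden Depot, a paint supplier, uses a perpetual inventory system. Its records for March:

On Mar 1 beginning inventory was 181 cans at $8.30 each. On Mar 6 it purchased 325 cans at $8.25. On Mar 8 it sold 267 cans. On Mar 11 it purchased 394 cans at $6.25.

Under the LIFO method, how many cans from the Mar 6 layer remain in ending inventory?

58

Mar 8, 267 sold [LIFO — newest first]: 267 @ $8.25 = $2,202.75
Ending inventory: 181 @ $8.30 + 58 @ $8.25 + 394 @ $6.25 = $4,443.30
Check: goods available $6,646.05 = COGS $2,202.75 + ending $4,443.30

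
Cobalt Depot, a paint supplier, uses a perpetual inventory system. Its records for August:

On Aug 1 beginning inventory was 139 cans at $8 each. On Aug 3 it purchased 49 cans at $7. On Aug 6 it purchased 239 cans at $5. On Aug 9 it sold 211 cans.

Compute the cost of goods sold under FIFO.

COGS = $1,570

Aug 9, 211 sold [FIFO — oldest first]: 139 @ $8 + 49 @ $7 + 23 @ $5 = $1,570
Ending inventory: 216 @ $5 = $1,080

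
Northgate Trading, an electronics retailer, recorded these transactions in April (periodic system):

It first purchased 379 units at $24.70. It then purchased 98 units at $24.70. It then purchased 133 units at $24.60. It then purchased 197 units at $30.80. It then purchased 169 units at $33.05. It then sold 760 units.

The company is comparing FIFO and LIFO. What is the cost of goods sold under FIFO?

FIFO COGS: 379 @ $24.70 + 98 @ $24.70 + 133 @ $24.60 + 150 @ $30.80 = $19,673.70
LIFO COGS: 169 @ $33.05 + 197 @ $30.80 + 133 @ $24.60 + 98 @ $24.70 + 163 @ $24.70 = $21,371.55

COGS = $19,673.70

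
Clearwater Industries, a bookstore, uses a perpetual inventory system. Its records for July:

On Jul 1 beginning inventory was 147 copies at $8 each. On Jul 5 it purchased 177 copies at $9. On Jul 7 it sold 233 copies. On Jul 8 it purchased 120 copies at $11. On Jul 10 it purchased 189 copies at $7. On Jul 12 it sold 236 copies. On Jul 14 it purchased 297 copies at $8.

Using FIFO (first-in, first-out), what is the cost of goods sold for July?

COGS = $4,264

Jul 7, 233 sold [FIFO — oldest first]: 147 @ $8 + 86 @ $9 = $1,950
Jul 12, 236 sold [FIFO — oldest first]: 91 @ $9 + 120 @ $11 + 25 @ $7 = $2,314
Total COGS = $1,950 + $2,314 = $4,264
Ending inventory: 164 @ $7 + 297 @ $8 = $3,524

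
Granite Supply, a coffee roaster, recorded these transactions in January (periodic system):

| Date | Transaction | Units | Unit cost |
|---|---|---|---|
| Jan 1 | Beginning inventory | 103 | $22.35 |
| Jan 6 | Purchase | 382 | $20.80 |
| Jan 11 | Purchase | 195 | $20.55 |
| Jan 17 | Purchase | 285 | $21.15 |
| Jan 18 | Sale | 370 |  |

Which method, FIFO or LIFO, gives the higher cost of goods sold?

FIFO

FIFO COGS: 103 @ $22.35 + 267 @ $20.80 = $7,855.65
LIFO COGS: 285 @ $21.15 + 85 @ $20.55 = $7,774.50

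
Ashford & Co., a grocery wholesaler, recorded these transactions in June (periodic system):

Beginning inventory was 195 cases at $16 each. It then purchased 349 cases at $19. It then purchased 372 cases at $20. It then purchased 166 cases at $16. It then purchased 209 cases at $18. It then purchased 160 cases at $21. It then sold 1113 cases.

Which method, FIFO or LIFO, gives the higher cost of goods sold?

LIFO

FIFO COGS: 195 @ $16 + 349 @ $19 + 372 @ $20 + 166 @ $16 + 31 @ $18 = $20,405
LIFO COGS: 160 @ $21 + 209 @ $18 + 166 @ $16 + 372 @ $20 + 206 @ $19 = $21,132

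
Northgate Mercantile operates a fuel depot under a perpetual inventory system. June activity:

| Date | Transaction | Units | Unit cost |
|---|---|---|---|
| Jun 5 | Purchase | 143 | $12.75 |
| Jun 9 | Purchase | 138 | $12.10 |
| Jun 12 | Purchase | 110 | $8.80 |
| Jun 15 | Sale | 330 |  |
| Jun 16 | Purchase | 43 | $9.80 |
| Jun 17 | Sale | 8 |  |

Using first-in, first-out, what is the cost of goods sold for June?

Jun 15, 330 sold [FIFO — oldest first]: 143 @ $12.75 + 138 @ $12.10 + 49 @ $8.80 = $3,924.25
Jun 17, 8 sold [FIFO — oldest first]: 8 @ $8.80 = $70.40
Total COGS = $3,924.25 + $70.40 = $3,994.65
Ending inventory: 53 @ $8.80 + 43 @ $9.80 = $887.80

COGS = $3,994.65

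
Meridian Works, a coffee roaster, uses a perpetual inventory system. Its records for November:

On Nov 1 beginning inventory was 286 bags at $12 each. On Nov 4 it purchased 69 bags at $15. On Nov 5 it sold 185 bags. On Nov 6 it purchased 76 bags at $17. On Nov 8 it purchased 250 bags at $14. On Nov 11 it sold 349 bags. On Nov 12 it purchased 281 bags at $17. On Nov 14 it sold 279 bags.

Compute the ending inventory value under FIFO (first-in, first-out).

Nov 5, 185 sold [FIFO — oldest first]: 185 @ $12 = $2,220
Nov 11, 349 sold [FIFO — oldest first]: 101 @ $12 + 69 @ $15 + 76 @ $17 + 103 @ $14 = $4,981
Nov 14, 279 sold [FIFO — oldest first]: 147 @ $14 + 132 @ $17 = $4,302
Total COGS = $2,220 + $4,981 + $4,302 = $11,503
Ending inventory: 149 @ $17 = $2,533

Ending inventory = $2,533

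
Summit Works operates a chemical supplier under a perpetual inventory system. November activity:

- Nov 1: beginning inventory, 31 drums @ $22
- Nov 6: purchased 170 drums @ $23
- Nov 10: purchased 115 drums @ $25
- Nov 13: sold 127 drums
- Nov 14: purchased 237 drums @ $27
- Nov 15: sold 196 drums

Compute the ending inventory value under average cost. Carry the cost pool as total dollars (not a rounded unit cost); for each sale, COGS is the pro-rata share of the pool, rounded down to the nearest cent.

Ending inventory = $5,866.10

After Nov 1: 31 on hand, pool $682.00 (≈ $22.0000 each)
After Nov 6: 201 on hand, pool $4,592.00 (≈ $22.8458 each)
After Nov 10: 316 on hand, pool $7,467.00 (≈ $23.6297 each)
Nov 13, sell 127: 127/316 × $7,467.00 → $3,000.97
After Nov 14: 426 on hand, pool $10,865.03 (≈ $25.5048 each)
Nov 15, sell 196: 196/426 × $10,865.03 → $4,998.93
Total COGS = $3,000.97 + $4,998.93 = $7,999.90
Ending inventory (cost pool remaining) = $5,866.10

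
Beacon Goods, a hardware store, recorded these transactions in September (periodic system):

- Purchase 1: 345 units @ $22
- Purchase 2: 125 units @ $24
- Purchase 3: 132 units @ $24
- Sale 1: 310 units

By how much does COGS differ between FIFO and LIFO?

$514

FIFO COGS: 310 @ $22 = $6,820
LIFO COGS: 132 @ $24 + 125 @ $24 + 53 @ $22 = $7,334
Difference = |$6,820 − $7,334| = $514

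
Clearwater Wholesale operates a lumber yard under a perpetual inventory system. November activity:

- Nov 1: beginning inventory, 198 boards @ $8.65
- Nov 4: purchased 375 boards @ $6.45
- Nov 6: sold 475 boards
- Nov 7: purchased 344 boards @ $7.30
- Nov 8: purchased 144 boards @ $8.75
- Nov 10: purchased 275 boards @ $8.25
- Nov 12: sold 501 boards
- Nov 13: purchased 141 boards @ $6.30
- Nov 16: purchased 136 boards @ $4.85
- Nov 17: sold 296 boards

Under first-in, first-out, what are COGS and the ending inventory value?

Nov 6, 475 sold [FIFO — oldest first]: 198 @ $8.65 + 277 @ $6.45 = $3,499.35
Nov 12, 501 sold [FIFO — oldest first]: 98 @ $6.45 + 344 @ $7.30 + 59 @ $8.75 = $3,659.55
Nov 17, 296 sold [FIFO — oldest first]: 85 @ $8.75 + 211 @ $8.25 = $2,484.50
Total COGS = $3,499.35 + $3,659.55 + $2,484.50 = $9,643.40
Ending inventory: 64 @ $8.25 + 141 @ $6.30 + 136 @ $4.85 = $2,075.90
Check: goods available $11,719.30 = COGS $9,643.40 + ending $2,075.90

COGS = $9,643.40; ending inventory = $2,075.90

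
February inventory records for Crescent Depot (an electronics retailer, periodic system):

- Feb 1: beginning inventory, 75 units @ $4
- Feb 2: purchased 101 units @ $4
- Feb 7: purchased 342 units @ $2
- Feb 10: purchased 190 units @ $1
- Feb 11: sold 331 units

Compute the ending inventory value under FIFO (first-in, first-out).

Ending inventory = $564

Feb 11, 331 sold [FIFO — oldest first]: 75 @ $4 + 101 @ $4 + 155 @ $2 = $1,014
Ending inventory: 187 @ $2 + 190 @ $1 = $564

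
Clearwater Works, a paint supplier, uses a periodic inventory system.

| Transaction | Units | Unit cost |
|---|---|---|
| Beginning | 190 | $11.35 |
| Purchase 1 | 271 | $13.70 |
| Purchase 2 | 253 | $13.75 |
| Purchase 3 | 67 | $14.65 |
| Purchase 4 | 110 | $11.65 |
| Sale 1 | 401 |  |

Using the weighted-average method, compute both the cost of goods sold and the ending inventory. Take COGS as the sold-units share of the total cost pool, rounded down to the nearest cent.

COGS = $5,225.60; ending inventory = $6,385.40

Sale 1, sell 401: 401/891 × $11,611.00 → $5,225.60
Ending inventory (cost pool remaining) = $6,385.40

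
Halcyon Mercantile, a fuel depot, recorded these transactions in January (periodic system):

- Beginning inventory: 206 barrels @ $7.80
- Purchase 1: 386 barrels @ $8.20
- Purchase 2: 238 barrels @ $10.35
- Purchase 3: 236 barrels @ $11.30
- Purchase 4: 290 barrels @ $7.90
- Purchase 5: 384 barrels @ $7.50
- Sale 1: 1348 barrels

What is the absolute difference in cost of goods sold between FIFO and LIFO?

$188.80

FIFO COGS: 206 @ $7.80 + 386 @ $8.20 + 238 @ $10.35 + 236 @ $11.30 + 282 @ $7.90 = $12,129.90
LIFO COGS: 384 @ $7.50 + 290 @ $7.90 + 236 @ $11.30 + 238 @ $10.35 + 200 @ $8.20 = $11,941.10
Difference = |$12,129.90 − $11,941.10| = $188.80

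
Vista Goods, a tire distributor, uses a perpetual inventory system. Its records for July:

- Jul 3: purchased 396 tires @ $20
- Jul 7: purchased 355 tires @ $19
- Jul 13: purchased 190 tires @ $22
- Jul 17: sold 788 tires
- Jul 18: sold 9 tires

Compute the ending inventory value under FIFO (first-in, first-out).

Jul 17, 788 sold [FIFO — oldest first]: 396 @ $20 + 355 @ $19 + 37 @ $22 = $15,479
Jul 18, 9 sold [FIFO — oldest first]: 9 @ $22 = $198
Total COGS = $15,479 + $198 = $15,677
Ending inventory: 144 @ $22 = $3,168
Check: goods available $18,845 = COGS $15,677 + ending $3,168

Ending inventory = $3,168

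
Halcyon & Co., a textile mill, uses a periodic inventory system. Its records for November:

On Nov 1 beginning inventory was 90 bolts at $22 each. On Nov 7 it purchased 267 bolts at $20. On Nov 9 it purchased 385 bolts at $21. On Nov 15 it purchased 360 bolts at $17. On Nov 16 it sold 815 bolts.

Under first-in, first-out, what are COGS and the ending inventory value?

COGS = $16,646; ending inventory = $4,879

Nov 16, 815 sold [FIFO — oldest first]: 90 @ $22 + 267 @ $20 + 385 @ $21 + 73 @ $17 = $16,646
Ending inventory: 287 @ $17 = $4,879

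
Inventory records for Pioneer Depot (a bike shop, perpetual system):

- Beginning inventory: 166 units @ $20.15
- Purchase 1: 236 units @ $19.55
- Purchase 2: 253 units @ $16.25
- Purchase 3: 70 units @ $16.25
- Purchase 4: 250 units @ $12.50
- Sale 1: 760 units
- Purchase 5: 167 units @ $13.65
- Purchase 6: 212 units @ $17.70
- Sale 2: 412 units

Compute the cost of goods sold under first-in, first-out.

Sale 1 (760) [FIFO — oldest first]: 166 @ $20.15 + 236 @ $19.55 + 253 @ $16.25 + 70 @ $16.25 + 35 @ $12.50 = $13,644.95
Sale 2 (412) [FIFO — oldest first]: 215 @ $12.50 + 167 @ $13.65 + 30 @ $17.70 = $5,498.05
Total COGS = $13,644.95 + $5,498.05 = $19,143.00
Ending inventory: 182 @ $17.70 = $3,221.40
Check: goods available $22,364.40 = COGS $19,143.00 + ending $3,221.40

COGS = $19,143.00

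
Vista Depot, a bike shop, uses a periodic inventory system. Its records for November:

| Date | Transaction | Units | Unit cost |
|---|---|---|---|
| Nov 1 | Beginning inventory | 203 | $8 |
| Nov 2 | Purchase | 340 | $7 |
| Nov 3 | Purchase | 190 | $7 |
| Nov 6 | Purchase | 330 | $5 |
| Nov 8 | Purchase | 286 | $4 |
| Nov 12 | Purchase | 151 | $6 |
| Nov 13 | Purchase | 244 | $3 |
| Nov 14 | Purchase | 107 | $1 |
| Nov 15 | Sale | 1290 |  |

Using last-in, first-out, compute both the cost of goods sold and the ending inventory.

COGS = $5,743; ending inventory = $4,130

Nov 15, 1290 sold [LIFO — newest first]: 107 @ $1 + 244 @ $3 + 151 @ $6 + 286 @ $4 + 330 @ $5 + 172 @ $7 = $5,743
Ending inventory: 203 @ $8 + 340 @ $7 + 18 @ $7 = $4,130
Check: goods available $9,873 = COGS $5,743 + ending $4,130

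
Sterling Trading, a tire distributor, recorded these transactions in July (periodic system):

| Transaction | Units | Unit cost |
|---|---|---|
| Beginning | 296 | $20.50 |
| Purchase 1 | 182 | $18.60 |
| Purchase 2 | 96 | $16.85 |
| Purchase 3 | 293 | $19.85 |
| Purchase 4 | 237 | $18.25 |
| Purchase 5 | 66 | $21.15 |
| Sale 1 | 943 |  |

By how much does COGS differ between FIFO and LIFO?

$319.35

FIFO COGS: 296 @ $20.50 + 182 @ $18.60 + 96 @ $16.85 + 293 @ $19.85 + 76 @ $18.25 = $18,273.85
LIFO COGS: 66 @ $21.15 + 237 @ $18.25 + 293 @ $19.85 + 96 @ $16.85 + 182 @ $18.60 + 69 @ $20.50 = $17,954.50
Difference = |$18,273.85 − $17,954.50| = $319.35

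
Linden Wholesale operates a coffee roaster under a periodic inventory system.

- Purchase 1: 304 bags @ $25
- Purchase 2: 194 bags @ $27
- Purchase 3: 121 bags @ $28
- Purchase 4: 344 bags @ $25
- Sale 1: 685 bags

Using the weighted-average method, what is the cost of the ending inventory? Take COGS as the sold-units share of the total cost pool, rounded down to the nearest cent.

Ending inventory = $7,166.80

Sale 1, sell 685: 685/963 × $24,826.00 → $17,659.20
Ending inventory (cost pool remaining) = $7,166.80
Check: goods available $24,826.00 = COGS $17,659.20 + ending $7,166.80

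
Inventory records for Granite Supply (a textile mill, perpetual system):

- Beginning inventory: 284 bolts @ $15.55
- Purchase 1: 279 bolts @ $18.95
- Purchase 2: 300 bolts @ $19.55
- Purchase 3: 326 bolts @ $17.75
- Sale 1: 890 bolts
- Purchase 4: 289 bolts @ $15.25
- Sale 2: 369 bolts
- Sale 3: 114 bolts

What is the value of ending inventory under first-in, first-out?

Sale 1 (890) [FIFO — oldest first]: 284 @ $15.55 + 279 @ $18.95 + 300 @ $19.55 + 27 @ $17.75 = $16,047.50
Sale 2 (369) [FIFO — oldest first]: 299 @ $17.75 + 70 @ $15.25 = $6,374.75
Sale 3 (114) [FIFO — oldest first]: 114 @ $15.25 = $1,738.50
Total COGS = $16,047.50 + $6,374.75 + $1,738.50 = $24,160.75
Ending inventory: 105 @ $15.25 = $1,601.25

Ending inventory = $1,601.25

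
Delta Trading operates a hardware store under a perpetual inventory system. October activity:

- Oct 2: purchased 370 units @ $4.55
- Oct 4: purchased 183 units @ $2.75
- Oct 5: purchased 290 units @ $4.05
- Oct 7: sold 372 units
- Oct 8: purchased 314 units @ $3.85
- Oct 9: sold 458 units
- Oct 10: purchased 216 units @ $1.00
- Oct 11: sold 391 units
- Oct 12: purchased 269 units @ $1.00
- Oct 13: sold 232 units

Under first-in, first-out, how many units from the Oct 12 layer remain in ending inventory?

Oct 7, 372 sold [FIFO — oldest first]: 370 @ $4.55 + 2 @ $2.75 = $1,689.00
Oct 9, 458 sold [FIFO — oldest first]: 181 @ $2.75 + 277 @ $4.05 = $1,619.60
Oct 11, 391 sold [FIFO — oldest first]: 13 @ $4.05 + 314 @ $3.85 + 64 @ $1.00 = $1,325.55
Oct 13, 232 sold [FIFO — oldest first]: 152 @ $1.00 + 80 @ $1.00 = $232.00
Total COGS = $1,689.00 + $1,619.60 + $1,325.55 + $232.00 = $4,866.15
Ending inventory: 189 @ $1.00 = $189.00

189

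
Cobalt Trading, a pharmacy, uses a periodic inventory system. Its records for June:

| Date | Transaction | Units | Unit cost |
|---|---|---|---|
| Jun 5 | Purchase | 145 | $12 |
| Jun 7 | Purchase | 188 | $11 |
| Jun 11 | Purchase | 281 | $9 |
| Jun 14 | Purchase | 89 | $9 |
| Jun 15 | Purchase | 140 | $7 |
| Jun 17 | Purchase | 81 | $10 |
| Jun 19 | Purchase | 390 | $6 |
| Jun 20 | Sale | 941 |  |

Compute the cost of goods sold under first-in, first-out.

COGS = $9,030

Jun 20, 941 sold [FIFO — oldest first]: 145 @ $12 + 188 @ $11 + 281 @ $9 + 89 @ $9 + 140 @ $7 + 81 @ $10 + 17 @ $6 = $9,030
Ending inventory: 373 @ $6 = $2,238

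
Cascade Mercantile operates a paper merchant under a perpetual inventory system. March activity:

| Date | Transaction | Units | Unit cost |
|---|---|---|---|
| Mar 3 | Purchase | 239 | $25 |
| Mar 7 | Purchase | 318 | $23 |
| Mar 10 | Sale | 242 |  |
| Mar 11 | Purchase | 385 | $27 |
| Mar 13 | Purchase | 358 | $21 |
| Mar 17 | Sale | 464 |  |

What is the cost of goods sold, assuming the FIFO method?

Mar 10, 242 sold [FIFO — oldest first]: 239 @ $25 + 3 @ $23 = $6,044
Mar 17, 464 sold [FIFO — oldest first]: 315 @ $23 + 149 @ $27 = $11,268
Total COGS = $6,044 + $11,268 = $17,312
Ending inventory: 236 @ $27 + 358 @ $21 = $13,890

COGS = $17,312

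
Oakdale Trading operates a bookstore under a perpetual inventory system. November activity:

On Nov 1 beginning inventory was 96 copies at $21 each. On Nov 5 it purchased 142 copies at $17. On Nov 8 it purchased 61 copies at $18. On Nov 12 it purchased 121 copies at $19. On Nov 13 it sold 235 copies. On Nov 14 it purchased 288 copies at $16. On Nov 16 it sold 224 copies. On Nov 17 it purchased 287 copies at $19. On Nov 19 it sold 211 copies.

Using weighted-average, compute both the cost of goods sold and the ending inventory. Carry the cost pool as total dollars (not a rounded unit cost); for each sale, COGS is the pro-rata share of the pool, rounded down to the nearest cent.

After Nov 1: 96 on hand, pool $2,016.00 (≈ $21.0000 each)
After Nov 5: 238 on hand, pool $4,430.00 (≈ $18.6134 each)
After Nov 8: 299 on hand, pool $5,528.00 (≈ $18.4883 each)
After Nov 12: 420 on hand, pool $7,827.00 (≈ $18.6357 each)
Nov 13, sell 235: 235/420 × $7,827.00 → $4,379.39
After Nov 14: 473 on hand, pool $8,055.61 (≈ $17.0309 each)
Nov 16, sell 224: 224/473 × $8,055.61 → $3,814.91
After Nov 17: 536 on hand, pool $9,693.70 (≈ $18.0853 each)
Nov 19, sell 211: 211/536 × $9,693.70 → $3,815.99
Total COGS = $4,379.39 + $3,814.91 + $3,815.99 = $12,010.29
Ending inventory (cost pool remaining) = $5,877.71

COGS = $12,010.29; ending inventory = $5,877.71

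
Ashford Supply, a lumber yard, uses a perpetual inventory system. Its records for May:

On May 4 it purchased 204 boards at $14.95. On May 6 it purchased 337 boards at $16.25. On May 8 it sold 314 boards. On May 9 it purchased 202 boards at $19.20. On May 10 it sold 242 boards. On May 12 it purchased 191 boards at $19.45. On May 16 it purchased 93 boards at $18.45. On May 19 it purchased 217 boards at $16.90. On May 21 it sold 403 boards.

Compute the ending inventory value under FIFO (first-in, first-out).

Ending inventory = $4,921.90

May 8, 314 sold [FIFO — oldest first]: 204 @ $14.95 + 110 @ $16.25 = $4,837.30
May 10, 242 sold [FIFO — oldest first]: 227 @ $16.25 + 15 @ $19.20 = $3,976.75
May 21, 403 sold [FIFO — oldest first]: 187 @ $19.20 + 191 @ $19.45 + 25 @ $18.45 = $7,766.60
Total COGS = $4,837.30 + $3,976.75 + $7,766.60 = $16,580.65
Ending inventory: 68 @ $18.45 + 217 @ $16.90 = $4,921.90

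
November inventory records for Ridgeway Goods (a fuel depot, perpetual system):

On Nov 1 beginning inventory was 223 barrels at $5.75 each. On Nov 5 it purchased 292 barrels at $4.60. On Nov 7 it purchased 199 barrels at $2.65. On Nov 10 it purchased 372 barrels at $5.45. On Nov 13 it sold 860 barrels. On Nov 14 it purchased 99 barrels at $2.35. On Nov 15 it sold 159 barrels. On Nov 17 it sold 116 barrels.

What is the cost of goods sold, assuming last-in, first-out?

Nov 13, 860 sold [LIFO — newest first]: 372 @ $5.45 + 199 @ $2.65 + 289 @ $4.60 = $3,884.15
Nov 15, 159 sold [LIFO — newest first]: 99 @ $2.35 + 3 @ $4.60 + 57 @ $5.75 = $574.20
Nov 17, 116 sold [LIFO — newest first]: 116 @ $5.75 = $667.00
Total COGS = $3,884.15 + $574.20 + $667.00 = $5,125.35
Ending inventory: 50 @ $5.75 = $287.50
Check: goods available $5,412.85 = COGS $5,125.35 + ending $287.50

COGS = $5,125.35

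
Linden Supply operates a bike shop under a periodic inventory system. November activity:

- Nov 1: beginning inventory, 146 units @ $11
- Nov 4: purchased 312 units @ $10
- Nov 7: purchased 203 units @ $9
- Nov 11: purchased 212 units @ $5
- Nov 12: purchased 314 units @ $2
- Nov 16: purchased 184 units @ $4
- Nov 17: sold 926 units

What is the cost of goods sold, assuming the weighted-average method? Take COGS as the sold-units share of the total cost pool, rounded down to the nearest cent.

Nov 17, sell 926: 926/1371 × $8,977.00 → $6,063.23
Ending inventory (cost pool remaining) = $2,913.77

COGS = $6,063.23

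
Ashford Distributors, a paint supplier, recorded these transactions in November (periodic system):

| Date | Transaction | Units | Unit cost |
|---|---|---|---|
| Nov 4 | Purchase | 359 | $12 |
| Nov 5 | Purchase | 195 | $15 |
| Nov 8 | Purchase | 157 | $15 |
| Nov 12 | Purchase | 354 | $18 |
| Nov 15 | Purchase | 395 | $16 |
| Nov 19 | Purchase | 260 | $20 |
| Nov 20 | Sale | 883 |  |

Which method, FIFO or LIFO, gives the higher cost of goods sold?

FIFO COGS: 359 @ $12 + 195 @ $15 + 157 @ $15 + 172 @ $18 = $12,684
LIFO COGS: 260 @ $20 + 395 @ $16 + 228 @ $18 = $15,624

LIFO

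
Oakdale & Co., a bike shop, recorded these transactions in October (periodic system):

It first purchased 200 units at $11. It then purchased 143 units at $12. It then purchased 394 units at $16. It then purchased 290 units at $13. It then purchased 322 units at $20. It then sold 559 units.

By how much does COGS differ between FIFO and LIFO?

$2,149

FIFO COGS: 200 @ $11 + 143 @ $12 + 216 @ $16 = $7,372
LIFO COGS: 322 @ $20 + 237 @ $13 = $9,521
Difference = |$7,372 − $9,521| = $2,149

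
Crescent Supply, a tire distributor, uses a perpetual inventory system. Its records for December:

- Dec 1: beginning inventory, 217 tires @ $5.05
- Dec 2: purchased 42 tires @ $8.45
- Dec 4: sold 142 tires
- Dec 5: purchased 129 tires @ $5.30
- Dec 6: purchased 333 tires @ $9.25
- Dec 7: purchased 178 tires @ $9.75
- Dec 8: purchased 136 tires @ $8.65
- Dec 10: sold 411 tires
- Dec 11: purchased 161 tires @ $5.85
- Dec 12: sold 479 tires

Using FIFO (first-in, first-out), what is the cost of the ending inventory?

Ending inventory = $967.80

Dec 4, 142 sold [FIFO — oldest first]: 142 @ $5.05 = $717.10
Dec 10, 411 sold [FIFO — oldest first]: 75 @ $5.05 + 42 @ $8.45 + 129 @ $5.30 + 165 @ $9.25 = $2,943.60
Dec 12, 479 sold [FIFO — oldest first]: 168 @ $9.25 + 178 @ $9.75 + 133 @ $8.65 = $4,439.95
Total COGS = $717.10 + $2,943.60 + $4,439.95 = $8,100.65
Ending inventory: 3 @ $8.65 + 161 @ $5.85 = $967.80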